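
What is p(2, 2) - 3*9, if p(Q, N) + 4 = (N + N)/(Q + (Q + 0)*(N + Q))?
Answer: -153/5 ≈ -30.600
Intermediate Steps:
p(Q, N) = -4 + 2*N/(Q + Q*(N + Q)) (p(Q, N) = -4 + (N + N)/(Q + (Q + 0)*(N + Q)) = -4 + (2*N)/(Q + Q*(N + Q)) = -4 + 2*N/(Q + Q*(N + Q)))
p(2, 2) - 3*9 = 2*(2 - 2*2 - 2*2**2 - 2*2*2)/(2*(1 + 2 + 2)) - 3*9 = 2*(1/2)*(2 - 4 - 2*4 - 8)/5 - 27 = 2*(1/2)*(1/5)*(2 - 4 - 8 - 8) - 27 = 2*(1/2)*(1/5)*(-18) - 27 = -18/5 - 27 = -153/5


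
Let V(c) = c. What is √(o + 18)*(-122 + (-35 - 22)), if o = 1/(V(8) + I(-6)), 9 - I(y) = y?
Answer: -179*√9545/23 ≈ -760.35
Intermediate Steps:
I(y) = 9 - y
o = 1/23 (o = 1/(8 + (9 - 1*(-6))) = 1/(8 + (9 + 6)) = 1/(8 + 15) = 1/23 ≈ 0.043478)
√(o + 18)*(-122 + (-35 - 22)) = √(1/23 + 18)*(-122 + (-35 - 22)) = √(415/23)*(-122 - 57) = (√9545/23)*(-179) = -179*√9545/23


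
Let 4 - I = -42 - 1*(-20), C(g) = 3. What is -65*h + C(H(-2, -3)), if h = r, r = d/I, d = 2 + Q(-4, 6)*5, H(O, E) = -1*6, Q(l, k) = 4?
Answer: -52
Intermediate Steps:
H(O, E) = -6
d = 22 (d = 2 + 4*5 = 2 + 20 = 22)
I = 26 (I = 4 - (-42 - 1*(-20)) = 4 - (-42 + 20) = 4 - 1*(-22) = 4 + 22 = 26)
r = 11/13 (r = 22/26 = 22*(1/26) = 11/13 ≈ 0.84615)
h = 11/13 ≈ 0.84615
-65*h + C(H(-2, -3)) = -65*11/13 + 3 = -55 + 3 = -52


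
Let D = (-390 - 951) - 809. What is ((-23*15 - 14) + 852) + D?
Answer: -1657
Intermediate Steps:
D = -2150 (D = -1341 - 809 = -2150)
((-23*15 - 14) + 852) + D = ((-23*15 - 14) + 852) - 2150 = ((-345 - 14) + 852) - 2150 = (-359 + 852) - 2150 = 493 - 2150 = -1657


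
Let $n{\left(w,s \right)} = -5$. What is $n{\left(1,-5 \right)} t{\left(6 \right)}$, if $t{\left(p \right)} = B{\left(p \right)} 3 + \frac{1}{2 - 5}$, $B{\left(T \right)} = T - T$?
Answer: $\frac{5}{3} \approx 1.6667$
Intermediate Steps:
$B{\left(T \right)} = 0$
$t{\left(p \right)} = - \frac{1}{3}$ ($t{\left(p \right)} = 0 \cdot 3 + \frac{1}{2 - 5} = 0 + \frac{1}{-3} = 0 - \frac{1}{3} = - \frac{1}{3}$)
$n{\left(1,-5 \right)} t{\left(6 \right)} = \left(-5\right) \left(- \frac{1}{3}\right) = \frac{5}{3}$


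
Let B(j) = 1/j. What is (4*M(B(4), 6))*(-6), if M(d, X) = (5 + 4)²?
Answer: -1944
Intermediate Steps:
M(d, X) = 81 (M(d, X) = 9² = 81)
(4*M(B(4), 6))*(-6) = (4*81)*(-6) = 324*(-6) = -1944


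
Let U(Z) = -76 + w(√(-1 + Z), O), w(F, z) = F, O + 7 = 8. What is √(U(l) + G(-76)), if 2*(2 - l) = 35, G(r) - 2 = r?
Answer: √(-600 + 2*I*√66)/2 ≈ 0.16582 + 12.249*I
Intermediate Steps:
O = 1 (O = -7 + 8 = 1)
G(r) = 2 + r
l = -31/2 (l = 2 - ½*35 = 2 - 35/2 = -31/2 ≈ -15.500)
U(Z) = -76 + √(-1 + Z)
√(U(l) + G(-76)) = √((-76 + √(-1 - 31/2)) + (2 - 76)) = √((-76 + √(-33/2)) - 74) = √((-76 + I*√66/2) - 74) = √(-150 + I*√66/2)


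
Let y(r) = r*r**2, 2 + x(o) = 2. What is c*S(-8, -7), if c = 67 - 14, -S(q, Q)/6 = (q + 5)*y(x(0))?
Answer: 0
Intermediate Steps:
x(o) = 0 (x(o) = -2 + 2 = 0)
y(r) = r**3
S(q, Q) = 0 (S(q, Q) = -6*(q + 5)*0**3 = -6*(5 + q)*0 = -6*0 = 0)
c = 53
c*S(-8, -7) = 53*0 = 0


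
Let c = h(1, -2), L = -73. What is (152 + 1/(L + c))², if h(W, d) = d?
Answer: 129937201/5625 ≈ 23100.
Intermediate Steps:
c = -2
(152 + 1/(L + c))² = (152 + 1/(-73 - 2))² = (152 + 1/(-75))² = (152 - 1/75)² = (11399/75)² = 129937201/5625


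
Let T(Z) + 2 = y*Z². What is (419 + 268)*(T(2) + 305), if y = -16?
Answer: 164193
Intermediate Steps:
T(Z) = -2 - 16*Z²
(419 + 268)*(T(2) + 305) = (419 + 268)*((-2 - 16*2²) + 305) = 687*((-2 - 16*4) + 305) = 687*((-2 - 64) + 305) = 687*(-66 + 305) = 687*239 = 164193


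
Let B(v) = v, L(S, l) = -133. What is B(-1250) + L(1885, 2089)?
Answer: -1383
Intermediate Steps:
B(-1250) + L(1885, 2089) = -1250 - 133 = -1383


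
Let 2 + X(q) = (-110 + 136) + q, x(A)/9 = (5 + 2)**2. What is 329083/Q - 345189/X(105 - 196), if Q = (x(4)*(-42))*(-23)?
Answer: 147074633695/28542402 ≈ 5152.8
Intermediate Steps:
x(A) = 441 (x(A) = 9*(5 + 2)**2 = 9*7**2 = 9*49 = 441)
Q = 426006 (Q = (441*(-42))*(-23) = -18522*(-23) = 426006)
X(q) = 24 + q (X(q) = -2 + ((-110 + 136) + q) = -2 + (26 + q) = 24 + q)
329083/Q - 345189/X(105 - 196) = 329083/426006 - 345189/(24 + (105 - 196)) = 329083*(1/426006) - 345189/(24 - 91) = 329083/426006 - 345189/(-67) = 329083/426006 - 345189*(-1/67) = 329083/426006 + 345189/67 = 147074633695/28542402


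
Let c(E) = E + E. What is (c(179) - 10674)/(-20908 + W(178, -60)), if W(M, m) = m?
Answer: 2579/5242 ≈ 0.49199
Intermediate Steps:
c(E) = 2*E
(c(179) - 10674)/(-20908 + W(178, -60)) = (2*179 - 10674)/(-20908 - 60) = (358 - 10674)/(-20968) = -10316*(-1/20968) = 2579/5242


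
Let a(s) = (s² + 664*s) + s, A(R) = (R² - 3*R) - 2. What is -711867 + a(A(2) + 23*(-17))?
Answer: -818517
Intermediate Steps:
A(R) = -2 + R² - 3*R
a(s) = s² + 665*s
-711867 + a(A(2) + 23*(-17)) = -711867 + ((-2 + 2² - 3*2) + 23*(-17))*(665 + ((-2 + 2² - 3*2) + 23*(-17))) = -711867 + ((-2 + 4 - 6) - 391)*(665 + ((-2 + 4 - 6) - 391)) = -711867 + (-4 - 391)*(665 + (-4 - 391)) = -711867 - 395*(665 - 395) = -711867 - 395*270 = -711867 - 106650 = -818517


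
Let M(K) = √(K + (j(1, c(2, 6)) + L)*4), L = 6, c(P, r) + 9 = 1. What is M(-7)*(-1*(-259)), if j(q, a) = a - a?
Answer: 259*√17 ≈ 1067.9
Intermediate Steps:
c(P, r) = -8 (c(P, r) = -9 + 1 = -8)
j(q, a) = 0
M(K) = √(24 + K) (M(K) = √(K + (0 + 6)*4) = √(K + 6*4) = √(K + 24) = √(24 + K))
M(-7)*(-1*(-259)) = √(24 - 7)*(-1*(-259)) = √17*259 = 259*√17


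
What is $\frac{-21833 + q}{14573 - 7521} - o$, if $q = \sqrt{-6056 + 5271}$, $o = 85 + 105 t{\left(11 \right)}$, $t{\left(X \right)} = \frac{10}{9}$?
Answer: $- \frac{4331959}{21156} + \frac{i \sqrt{785}}{7052} \approx -204.76 + 0.003973 i$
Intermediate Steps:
$t{\left(X \right)} = \frac{10}{9}$ ($t{\left(X \right)} = 10 \cdot \frac{1}{9} = \frac{10}{9}$)
$o = \frac{605}{3}$ ($o = 85 + 105 \cdot \frac{10}{9} = 85 + \frac{350}{3} = \frac{605}{3} \approx 201.67$)
$q = i \sqrt{785}$ ($q = \sqrt{-785} = i \sqrt{785} \approx 28.018 i$)
$\frac{-21833 + q}{14573 - 7521} - o = \frac{-21833 + i \sqrt{785}}{14573 - 7521} - \frac{605}{3} = \frac{-21833 + i \sqrt{785}}{7052} - \frac{605}{3} = \left(-21833 + i \sqrt{785}\right) \frac{1}{7052} - \frac{605}{3} = \left(- \frac{21833}{7052} + \frac{i \sqrt{785}}{7052}\right) - \frac{605}{3} = - \frac{4331959}{21156} + \frac{i \sqrt{785}}{7052}$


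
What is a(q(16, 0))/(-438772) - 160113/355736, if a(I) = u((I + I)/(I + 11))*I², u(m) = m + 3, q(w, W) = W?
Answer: -3021/6712 ≈ -0.45009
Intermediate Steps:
u(m) = 3 + m
a(I) = I²*(3 + 2*I/(11 + I)) (a(I) = (3 + (I + I)/(I + 11))*I² = (3 + (2*I)/(11 + I))*I² = (3 + 2*I/(11 + I))*I² = I²*(3 + 2*I/(11 + I)))
a(q(16, 0))/(-438772) - 160113/355736 = (0²*(33 + 5*0)/(11 + 0))/(-438772) - 160113/355736 = (0*(33 + 0)/11)*(-1/438772) - 160113*1/355736 = (0*(1/11)*33)*(-1/438772) - 3021/6712 = 0*(-1/438772) - 3021/6712 = 0 - 3021/6712 = -3021/6712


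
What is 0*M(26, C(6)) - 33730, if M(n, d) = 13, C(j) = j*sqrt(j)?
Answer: -33730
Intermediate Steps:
C(j) = j**(3/2)
0*M(26, C(6)) - 33730 = 0*13 - 33730 = 0 - 33730 = -33730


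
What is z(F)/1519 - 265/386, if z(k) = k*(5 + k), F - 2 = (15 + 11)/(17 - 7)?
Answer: -9637231/14658350 ≈ -0.65746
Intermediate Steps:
F = 23/5 (F = 2 + (15 + 11)/(17 - 7) = 2 + 26/10 = 2 + 26*(⅒) = 2 + 13/5 = 23/5 ≈ 4.6000)
z(F)/1519 - 265/386 = (23*(5 + 23/5)/5)/1519 - 265/386 = ((23/5)*(48/5))*(1/1519) - 265*1/386 = (1104/25)*(1/1519) - 265/386 = 1104/37975 - 265/386 = -9637231/14658350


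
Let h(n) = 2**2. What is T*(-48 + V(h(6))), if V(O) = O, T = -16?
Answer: 704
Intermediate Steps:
h(n) = 4
T*(-48 + V(h(6))) = -16*(-48 + 4) = -16*(-44) = 704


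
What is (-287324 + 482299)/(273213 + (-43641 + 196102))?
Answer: 194975/425674 ≈ 0.45804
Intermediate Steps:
(-287324 + 482299)/(273213 + (-43641 + 196102)) = 194975/(273213 + 152461) = 194975/425674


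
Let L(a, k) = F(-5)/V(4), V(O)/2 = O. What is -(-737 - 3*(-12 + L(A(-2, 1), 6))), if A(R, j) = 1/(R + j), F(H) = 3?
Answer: 5617/8 ≈ 702.13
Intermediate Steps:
V(O) = 2*O
L(a, k) = 3/8 (L(a, k) = 3/((2*4)) = 3/8)
-(-737 - 3*(-12 + L(A(-2, 1), 6))) = -(-737 - 3*(-12 + 3/8)) = -(-737 - 3*(-93/8)) = -(-737 + 279/8) = -1*(-5617/8) = 5617/8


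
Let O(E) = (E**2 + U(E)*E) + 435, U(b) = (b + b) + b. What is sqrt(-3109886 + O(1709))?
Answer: sqrt(8573273) ≈ 2928.0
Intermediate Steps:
U(b) = 3*b (U(b) = 2*b + b = 3*b)
O(E) = 435 + 4*E**2 (O(E) = (E**2 + (3*E)*E) + 435 = (E**2 + 3*E**2) + 435 = 4*E**2 + 435 = 435 + 4*E**2)
sqrt(-3109886 + O(1709)) = sqrt(-3109886 + (435 + 4*1709**2)) = sqrt(-3109886 + (435 + 4*2920681)) = sqrt(-3109886 + (435 + 11682724)) = sqrt(-3109886 + 11683159) = sqrt(8573273)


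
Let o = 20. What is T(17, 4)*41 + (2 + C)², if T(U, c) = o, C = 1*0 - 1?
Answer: 821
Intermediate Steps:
C = -1 (C = 0 - 1 = -1)
T(U, c) = 20
T(17, 4)*41 + (2 + C)² = 20*41 + (2 - 1)² = 820 + 1² = 820 + 1 = 821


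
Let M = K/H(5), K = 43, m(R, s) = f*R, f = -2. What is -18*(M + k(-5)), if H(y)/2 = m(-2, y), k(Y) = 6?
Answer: -819/4 ≈ -204.75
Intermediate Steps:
m(R, s) = -2*R
H(y) = 8 (H(y) = 2*(-2*(-2)) = 2*4 = 8)
M = 43/8 ≈ 5.3750
-18*(M + k(-5)) = -18*(43/8 + 6) = -18*91/8 = -819/4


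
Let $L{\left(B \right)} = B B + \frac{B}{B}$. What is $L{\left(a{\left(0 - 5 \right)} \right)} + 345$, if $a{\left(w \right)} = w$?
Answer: $371$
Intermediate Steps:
$L{\left(B \right)} = 1 + B^{2}$ ($L{\left(B \right)} = B^{2} + 1 = 1 + B^{2}$)
$L{\left(a{\left(0 - 5 \right)} \right)} + 345 = \left(1 + \left(0 - 5\right)^{2}\right) + 345 = \left(1 + \left(-5\right)^{2}\right) + 345 = \left(1 + 25\right) + 345 = 26 + 345 = 371$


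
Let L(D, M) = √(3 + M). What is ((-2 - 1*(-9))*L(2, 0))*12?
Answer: 84*√3 ≈ 145.49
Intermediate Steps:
((-2 - 1*(-9))*L(2, 0))*12 = ((-2 - 1*(-9))*√(3 + 0))*12 = ((-2 + 9)*√3)*12 = (7*√3)*12 = 84*√3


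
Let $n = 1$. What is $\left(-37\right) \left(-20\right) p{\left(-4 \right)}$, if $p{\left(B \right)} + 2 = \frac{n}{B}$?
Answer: $-1665$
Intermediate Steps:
$p{\left(B \right)} = -2 + \frac{1}{B}$ ($p{\left(B \right)} = -2 + 1 \frac{1}{B} = -2 + \frac{1}{B}$)
$\left(-37\right) \left(-20\right) p{\left(-4 \right)} = \left(-37\right) \left(-20\right) \left(-2 + \frac{1}{-4}\right) = 740 \left(-2 - \frac{1}{4}\right) = 740 \left(- \frac{9}{4}\right) = -1665$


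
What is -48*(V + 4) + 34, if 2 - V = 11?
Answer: 274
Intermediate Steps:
V = -9 (V = 2 - 1*11 = 2 - 11 = -9)
-48*(V + 4) + 34 = -48*(-9 + 4) + 34 = -48*(-5) + 34 = 240 + 34 = 274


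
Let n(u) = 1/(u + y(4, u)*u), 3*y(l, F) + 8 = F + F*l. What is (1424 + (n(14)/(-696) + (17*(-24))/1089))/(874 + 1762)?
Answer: 109101748757/202013972160 ≈ 0.54007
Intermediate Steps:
y(l, F) = -8/3 + F/3 + F*l/3 (y(l, F) = -8/3 + (F + F*l)/3 = -8/3 + (F/3 + F*l/3) = -8/3 + F/3 + F*l/3)
n(u) = 1/(u + u*(-8/3 + 5*u/3)) (n(u) = 1/(u + (-8/3 + u/3 + (⅓)*u*4)*u) = 1/(u + (-8/3 + u/3 + 4*u/3)*u) = 1/(u + (-8/3 + 5*u/3)*u) = 1/(u + u*(-8/3 + 5*u/3)))
(1424 + (n(14)/(-696) + (17*(-24))/1089))/(874 + 1762) = (1424 + (((⅗)/(14*(-1 + 14)))/(-696) + (17*(-24))/1089))/(874 + 1762) = (1424 + (((⅗)*(1/14)/13)*(-1/696) - 408*1/1089))/2636 = (1424 + (((⅗)*(1/14)*(1/13))*(-1/696) - 136/363))*(1/2636) = (1424 + ((3/910)*(-1/696) - 136/363))*(1/2636) = (1424 + (-1/211120 - 136/363))*(1/2636) = (1424 - 28712683/76636560)*(1/2636) = (109101748757/76636560)*(1/2636) = 109101748757/202013972160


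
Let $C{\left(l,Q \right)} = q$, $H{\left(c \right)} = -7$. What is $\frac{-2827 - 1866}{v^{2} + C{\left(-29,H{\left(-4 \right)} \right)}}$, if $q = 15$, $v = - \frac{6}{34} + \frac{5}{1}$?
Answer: $- \frac{1356277}{11059} \approx -122.64$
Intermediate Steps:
$v = \frac{82}{17}$ ($v = \left(-6\right) \frac{1}{34} + 5 \cdot 1 = - \frac{3}{17} + 5 = \frac{82}{17} \approx 4.8235$)
$C{\left(l,Q \right)} = 15$
$\frac{-2827 - 1866}{v^{2} + C{\left(-29,H{\left(-4 \right)} \right)}} = \frac{-2827 - 1866}{\left(\frac{82}{17}\right)^{2} + 15} = \frac{-2827 - 1866}{\frac{6724}{289} + 15} = \frac{-2827 - 1866}{\frac{11059}{289}} = \left(-4693\right) \frac{289}{11059} = - \frac{1356277}{11059}$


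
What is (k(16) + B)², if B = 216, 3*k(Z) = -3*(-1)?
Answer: 47089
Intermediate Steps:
k(Z) = 1 (k(Z) = (-3*(-1))/3 = (⅓)*3 = 1)
(k(16) + B)² = (1 + 216)² = 217² = 47089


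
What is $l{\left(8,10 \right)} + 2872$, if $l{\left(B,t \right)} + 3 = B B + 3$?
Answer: $2936$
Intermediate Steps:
$l{\left(B,t \right)} = B^{2}$ ($l{\left(B,t \right)} = -3 + \left(B B + 3\right) = -3 + \left(B^{2} + 3\right) = -3 + \left(3 + B^{2}\right) = B^{2}$)
$l{\left(8,10 \right)} + 2872 = 8^{2} + 2872 = 64 + 2872 = 2936$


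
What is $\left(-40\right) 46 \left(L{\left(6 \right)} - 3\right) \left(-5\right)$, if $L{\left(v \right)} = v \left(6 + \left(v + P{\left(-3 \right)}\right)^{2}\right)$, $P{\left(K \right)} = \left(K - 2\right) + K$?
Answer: $524400$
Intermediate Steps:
$P{\left(K \right)} = -2 + 2 K$ ($P{\left(K \right)} = \left(-2 + K\right) + K = -2 + 2 K$)
$L{\left(v \right)} = v \left(6 + \left(-8 + v\right)^{2}\right)$ ($L{\left(v \right)} = v \left(6 + \left(v + \left(-2 + 2 \left(-3\right)\right)\right)^{2}\right) = v \left(6 + \left(v - 8\right)^{2}\right) = v \left(6 + \left(-8 + v\right)^{2}\right)$)
$\left(-40\right) 46 \left(L{\left(6 \right)} - 3\right) \left(-5\right) = \left(-40\right) 46 \left(6 \left(6 + \left(-8 + 6\right)^{2}\right) - 3\right) \left(-5\right) = - 1840 \left(6 \left(6 + \left(-2\right)^{2}\right) - 3\right) \left(-5\right) = - 1840 \left(6 \left(6 + 4\right) - 3\right) \left(-5\right) = - 1840 \left(6 \cdot 10 - 3\right) \left(-5\right) = - 1840 \left(60 - 3\right) \left(-5\right) = - 1840 \cdot 57 \left(-5\right) = \left(-1840\right) \left(-285\right) = 524400$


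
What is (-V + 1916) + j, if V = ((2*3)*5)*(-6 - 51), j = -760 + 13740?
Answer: 16606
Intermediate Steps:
j = 12980
V = -1710 (V = (6*5)*(-57) = 30*(-57) = -1710)
(-V + 1916) + j = (-1*(-1710) + 1916) + 12980 = (1710 + 1916) + 12980 = 3626 + 12980 = 16606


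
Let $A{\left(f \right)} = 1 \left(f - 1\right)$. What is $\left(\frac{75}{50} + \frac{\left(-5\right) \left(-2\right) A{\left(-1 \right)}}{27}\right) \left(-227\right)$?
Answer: $- \frac{9307}{54} \approx -172.35$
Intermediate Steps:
$A{\left(f \right)} = -1 + f$ ($A{\left(f \right)} = 1 \left(-1 + f\right) = -1 + f$)
$\left(\frac{75}{50} + \frac{\left(-5\right) \left(-2\right) A{\left(-1 \right)}}{27}\right) \left(-227\right) = \left(\frac{75}{50} + \frac{\left(-5\right) \left(-2\right) \left(-1 - 1\right)}{27}\right) \left(-227\right) = \left(75 \cdot \frac{1}{50} + 10 \left(-2\right) \frac{1}{27}\right) \left(-227\right) = \left(\frac{3}{2} - \frac{20}{27}\right) \left(-227\right) = \frac{41}{54} \left(-227\right) = - \frac{9307}{54}$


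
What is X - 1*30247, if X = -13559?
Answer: -43806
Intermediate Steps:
X - 1*30247 = -13559 - 1*30247 = -13559 - 30247 = -43806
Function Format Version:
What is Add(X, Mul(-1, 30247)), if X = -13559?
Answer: -43806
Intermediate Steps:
Add(X, Mul(-1, 30247)) = Add(-13559, Mul(-1, 30247)) = Add(-13559, -30247) = -43806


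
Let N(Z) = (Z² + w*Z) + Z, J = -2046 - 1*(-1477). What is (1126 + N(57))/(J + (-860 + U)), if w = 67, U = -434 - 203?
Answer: -8251/2066 ≈ -3.9937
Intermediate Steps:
U = -637
J = -569 (J = -2046 + 1477 = -569)
N(Z) = Z² + 68*Z (N(Z) = (Z² + 67*Z) + Z = Z² + 68*Z)
(1126 + N(57))/(J + (-860 + U)) = (1126 + 57*(68 + 57))/(-569 + (-860 - 637)) = (1126 + 57*125)/(-569 - 1497) = (1126 + 7125)/(-2066) = 8251*(-1/2066) = -8251/2066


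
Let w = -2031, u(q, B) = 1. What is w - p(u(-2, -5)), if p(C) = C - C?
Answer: -2031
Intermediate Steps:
p(C) = 0
w - p(u(-2, -5)) = -2031 - 1*0 = -2031 + 0 = -2031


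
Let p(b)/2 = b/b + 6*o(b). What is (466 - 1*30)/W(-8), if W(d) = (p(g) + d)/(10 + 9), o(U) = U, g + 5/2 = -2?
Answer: -2071/15 ≈ -138.07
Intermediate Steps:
g = -9/2 (g = -5/2 - 2 = -9/2 ≈ -4.5000)
p(b) = 2 + 12*b (p(b) = 2*(b/b + 6*b) = 2*(1 + 6*b) = 2 + 12*b)
W(d) = -52/19 + d/19 (W(d) = ((2 + 12*(-9/2)) + d)/(10 + 9) = ((2 - 54) + d)/19 = (-52 + d)*(1/19) = -52/19 + d/19)
(466 - 1*30)/W(-8) = (466 - 1*30)/(-52/19 + (1/19)*(-8)) = (466 - 30)/(-52/19 - 8/19) = 436/(-60/19) = 436*(-19/60) = -2071/15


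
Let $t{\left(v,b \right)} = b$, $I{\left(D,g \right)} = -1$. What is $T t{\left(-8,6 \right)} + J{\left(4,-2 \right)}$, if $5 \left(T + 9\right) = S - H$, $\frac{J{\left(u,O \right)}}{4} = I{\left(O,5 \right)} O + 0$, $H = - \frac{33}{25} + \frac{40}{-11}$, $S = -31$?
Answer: $- \frac{106222}{1375} \approx -77.252$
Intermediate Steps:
$H = - \frac{1363}{275}$ ($H = \left(-33\right) \frac{1}{25} + 40 \left(- \frac{1}{11}\right) = - \frac{33}{25} - \frac{40}{11} = - \frac{1363}{275} \approx -4.9564$)
$J{\left(u,O \right)} = - 4 O$ ($J{\left(u,O \right)} = 4 \left(- O + 0\right) = 4 \left(- O\right) = - 4 O$)
$T = - \frac{19537}{1375}$ ($T = -9 + \frac{-31 - - \frac{1363}{275}}{5} = -9 + \frac{-31 + \frac{1363}{275}}{5} = -9 + \frac{1}{5} \left(- \frac{7162}{275}\right) = -9 - \frac{7162}{1375} = - \frac{19537}{1375} \approx -14.209$)
$T t{\left(-8,6 \right)} + J{\left(4,-2 \right)} = \left(- \frac{19537}{1375}\right) 6 - -8 = - \frac{117222}{1375} + 8 = - \frac{106222}{1375}$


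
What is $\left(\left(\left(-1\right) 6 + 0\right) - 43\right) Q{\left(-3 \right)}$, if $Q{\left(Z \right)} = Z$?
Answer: $147$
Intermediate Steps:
$\left(\left(\left(-1\right) 6 + 0\right) - 43\right) Q{\left(-3 \right)} = \left(\left(\left(-1\right) 6 + 0\right) - 43\right) \left(-3\right) = \left(\left(-6 + 0\right) - 43\right) \left(-3\right) = \left(-6 - 43\right) \left(-3\right) = \left(-49\right) \left(-3\right) = 147$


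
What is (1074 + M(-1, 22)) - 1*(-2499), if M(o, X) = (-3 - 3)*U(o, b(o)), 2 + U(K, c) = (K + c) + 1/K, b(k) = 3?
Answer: 3579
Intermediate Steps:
U(K, c) = -2 + K + c + 1/K (U(K, c) = -2 + ((K + c) + 1/K) = -2 + (K + c + 1/K) = -2 + K + c + 1/K)
M(o, X) = -6 - 6*o - 6/o (M(o, X) = (-3 - 3)*(-2 + o + 3 + 1/o) = -6*(1 + o + 1/o) = -6 - 6*o - 6/o)
(1074 + M(-1, 22)) - 1*(-2499) = (1074 + (-6 - 6*(-1) - 6/(-1))) - 1*(-2499) = (1074 + (-6 + 6 - 6*(-1))) + 2499 = (1074 + (-6 + 6 + 6)) + 2499 = (1074 + 6) + 2499 = 1080 + 2499 = 3579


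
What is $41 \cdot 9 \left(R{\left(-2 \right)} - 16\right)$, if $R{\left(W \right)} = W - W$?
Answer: $-5904$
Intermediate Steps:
$R{\left(W \right)} = 0$
$41 \cdot 9 \left(R{\left(-2 \right)} - 16\right) = 41 \cdot 9 \left(0 - 16\right) = 369 \left(0 - 16\right) = 369 \left(-16\right) = -5904$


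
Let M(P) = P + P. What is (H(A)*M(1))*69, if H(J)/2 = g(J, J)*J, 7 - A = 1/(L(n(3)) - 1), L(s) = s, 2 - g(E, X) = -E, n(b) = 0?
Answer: 22080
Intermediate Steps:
g(E, X) = 2 + E (g(E, X) = 2 - (-1)*E = 2 + E)
M(P) = 2*P
A = 8 (A = 7 - 1/(0 - 1) = 7 - 1/(-1) = 7 - 1*(-1) = 7 + 1 = 8)
H(J) = 2*J*(2 + J) (H(J) = 2*((2 + J)*J) = 2*(J*(2 + J)) = 2*J*(2 + J))
(H(A)*M(1))*69 = ((2*8*(2 + 8))*(2*1))*69 = ((2*8*10)*2)*69 = (160*2)*69 = 320*69 = 22080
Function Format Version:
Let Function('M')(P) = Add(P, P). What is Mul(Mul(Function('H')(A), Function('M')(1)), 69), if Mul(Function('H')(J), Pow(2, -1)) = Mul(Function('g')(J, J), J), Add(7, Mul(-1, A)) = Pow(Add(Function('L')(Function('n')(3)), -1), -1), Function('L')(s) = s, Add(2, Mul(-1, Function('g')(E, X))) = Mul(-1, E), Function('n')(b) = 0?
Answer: 22080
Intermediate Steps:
Function('g')(E, X) = Add(2, E) (Function('g')(E, X) = Add(2, Mul(-1, Mul(-1, E))) = Add(2, E))
Function('M')(P) = Mul(2, P)
A = 8 (A = Add(7, Mul(-1, Pow(Add(0, -1), -1))) = Add(7, Mul(-1, Pow(-1, -1))) = Add(7, Mul(-1, -1)) = Add(7, 1) = 8)
Function('H')(J) = Mul(2, J, Add(2, J)) (Function('H')(J) = Mul(2, Mul(Add(2, J), J)) = Mul(2, Mul(J, Add(2, J))) = Mul(2, J, Add(2, J)))
Mul(Mul(Function('H')(A), Function('M')(1)), 69) = Mul(Mul(Mul(2, 8, Add(2, 8)), Mul(2, 1)), 69) = Mul(Mul(Mul(2, 8, 10), 2), 69) = Mul(Mul(160, 2), 69) = Mul(320, 69) = 22080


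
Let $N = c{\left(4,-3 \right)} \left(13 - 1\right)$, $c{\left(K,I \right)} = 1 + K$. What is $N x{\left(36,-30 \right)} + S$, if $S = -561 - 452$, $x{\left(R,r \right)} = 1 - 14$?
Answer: $-1793$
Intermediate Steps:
$x{\left(R,r \right)} = -13$ ($x{\left(R,r \right)} = 1 - 14 = -13$)
$N = 60$ ($N = \left(1 + 4\right) \left(13 - 1\right) = 5 \cdot 12 = 60$)
$S = -1013$ ($S = -561 - 452 = -1013$)
$N x{\left(36,-30 \right)} + S = 60 \left(-13\right) - 1013 = -780 - 1013 = -1793$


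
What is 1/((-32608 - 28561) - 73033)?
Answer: -1/134202 ≈ -7.4515e-6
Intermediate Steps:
1/((-32608 - 28561) - 73033) = 1/(-61169 - 73033) = 1/(-134202) = -1/134202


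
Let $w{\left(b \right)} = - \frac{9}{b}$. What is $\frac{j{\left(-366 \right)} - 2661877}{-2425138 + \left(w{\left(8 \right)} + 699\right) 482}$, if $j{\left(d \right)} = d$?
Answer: $\frac{10648972}{8355049} \approx 1.2746$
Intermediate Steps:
$\frac{j{\left(-366 \right)} - 2661877}{-2425138 + \left(w{\left(8 \right)} + 699\right) 482} = \frac{-366 - 2661877}{-2425138 + \left(- \frac{9}{8} + 699\right) 482} = - \frac{2662243}{-2425138 + \left(\left(-9\right) \frac{1}{8} + 699\right) 482} = - \frac{2662243}{-2425138 + \left(- \frac{9}{8} + 699\right) 482} = - \frac{2662243}{-2425138 + \frac{5583}{8} \cdot 482} = - \frac{2662243}{-2425138 + \frac{1345503}{4}} = - \frac{2662243}{- \frac{8355049}{4}} = \left(-2662243\right) \left(- \frac{4}{8355049}\right) = \frac{10648972}{8355049}$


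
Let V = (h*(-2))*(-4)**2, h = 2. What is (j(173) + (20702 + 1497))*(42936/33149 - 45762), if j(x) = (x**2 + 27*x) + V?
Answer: -86062547089470/33149 ≈ -2.5962e+9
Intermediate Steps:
V = -64 (V = (2*(-2))*(-4)**2 = -4*16 = -64)
j(x) = -64 + x**2 + 27*x (j(x) = (x**2 + 27*x) - 64 = -64 + x**2 + 27*x)
(j(173) + (20702 + 1497))*(42936/33149 - 45762) = ((-64 + 173**2 + 27*173) + (20702 + 1497))*(42936/33149 - 45762) = ((-64 + 29929 + 4671) + 22199)*(42936*(1/33149) - 45762) = (34536 + 22199)*(42936/33149 - 45762) = 56735*(-1516921602/33149) = -86062547089470/33149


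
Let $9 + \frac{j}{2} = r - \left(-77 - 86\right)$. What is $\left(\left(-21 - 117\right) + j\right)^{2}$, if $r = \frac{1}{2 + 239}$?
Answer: $\frac{1678704784}{58081} \approx 28903.0$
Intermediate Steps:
$r = \frac{1}{241} \approx 0.0041494$
$j = \frac{74230}{241}$ ($j = -18 + 2 \left(\frac{1}{241} - \left(-77 - 86\right)\right) = -18 + 2 \left(\frac{1}{241} - -163\right) = -18 + 2 \left(\frac{1}{241} + 163\right) = -18 + 2 \cdot \frac{39284}{241} = -18 + \frac{78568}{241} = \frac{74230}{241} \approx 308.01$)
$\left(\left(-21 - 117\right) + j\right)^{2} = \left(\left(-21 - 117\right) + \frac{74230}{241}\right)^{2} = \left(-138 + \frac{74230}{241}\right)^{2} = \left(\frac{40972}{241}\right)^{2} = \frac{1678704784}{58081}$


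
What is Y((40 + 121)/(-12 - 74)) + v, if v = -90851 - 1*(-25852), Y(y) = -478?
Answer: -65477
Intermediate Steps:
v = -64999 (v = -90851 + 25852 = -64999)
Y((40 + 121)/(-12 - 74)) + v = -478 - 64999 = -65477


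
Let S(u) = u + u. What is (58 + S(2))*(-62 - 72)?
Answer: -8308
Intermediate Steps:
S(u) = 2*u
(58 + S(2))*(-62 - 72) = (58 + 2*2)*(-62 - 72) = (58 + 4)*(-134) = 62*(-134) = -8308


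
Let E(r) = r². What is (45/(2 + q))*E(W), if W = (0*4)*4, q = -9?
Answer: 0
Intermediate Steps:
W = 0 (W = 0*4 = 0)
(45/(2 + q))*E(W) = (45/(2 - 9))*0² = (45/(-7))*0 = (45*(-⅐))*0 = -45/7*0 = 0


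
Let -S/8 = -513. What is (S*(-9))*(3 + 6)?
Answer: -332424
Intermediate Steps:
S = 4104 (S = -8*(-513) = 4104)
(S*(-9))*(3 + 6) = (4104*(-9))*(3 + 6) = -36936*9 = -332424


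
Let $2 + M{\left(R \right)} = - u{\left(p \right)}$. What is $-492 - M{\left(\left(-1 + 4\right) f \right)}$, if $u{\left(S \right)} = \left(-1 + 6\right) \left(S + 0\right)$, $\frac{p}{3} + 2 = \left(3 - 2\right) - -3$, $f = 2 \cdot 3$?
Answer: $-460$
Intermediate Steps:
$f = 6$
$p = 6$ ($p = -6 + 3 \left(\left(3 - 2\right) - -3\right) = -6 + 3 \left(\left(3 - 2\right) + 3\right) = -6 + 3 \left(1 + 3\right) = -6 + 3 \cdot 4 = -6 + 12 = 6$)
$u{\left(S \right)} = 5 S$
$M{\left(R \right)} = -32$ ($M{\left(R \right)} = -2 - 5 \cdot 6 = -2 - 30 = -32$)
$-492 - M{\left(\left(-1 + 4\right) f \right)} = -492 - -32 = -492 + 32 = -460$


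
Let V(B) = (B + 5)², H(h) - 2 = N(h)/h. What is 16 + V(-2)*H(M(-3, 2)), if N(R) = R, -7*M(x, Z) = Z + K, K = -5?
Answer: 43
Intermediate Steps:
M(x, Z) = 5/7 - Z/7 (M(x, Z) = -(Z - 5)/7 = -(-5 + Z)/7 = 5/7 - Z/7)
H(h) = 3 (H(h) = 2 + h/h = 2 + 1 = 3)
V(B) = (5 + B)²
16 + V(-2)*H(M(-3, 2)) = 16 + (5 - 2)²*3 = 16 + 3²*3 = 16 + 9*3 = 16 + 27 = 43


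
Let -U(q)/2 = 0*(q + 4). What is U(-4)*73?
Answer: 0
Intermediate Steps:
U(q) = 0 (U(q) = -0*(q + 4) = -0*(4 + q) = -2*0 = 0)
U(-4)*73 = 0*73 = 0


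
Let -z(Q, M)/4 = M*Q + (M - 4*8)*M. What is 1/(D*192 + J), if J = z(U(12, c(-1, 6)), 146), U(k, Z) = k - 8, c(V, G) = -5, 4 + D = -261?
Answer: -1/119792 ≈ -8.3478e-6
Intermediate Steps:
D = -265 (D = -4 - 261 = -265)
U(k, Z) = -8 + k
z(Q, M) = -4*M*Q - 4*M*(-32 + M) (z(Q, M) = -4*(M*Q + (M - 4*8)*M) = -4*(M*Q + (M - 32)*M) = -4*(M*Q + (-32 + M)*M) = -4*(M*Q + M*(-32 + M)) = -4*M*Q - 4*M*(-32 + M))
J = -68912 (J = 4*146*(32 - 1*146 - (-8 + 12)) = 4*146*(32 - 146 - 1*4) = 4*146*(32 - 146 - 4) = 4*146*(-118) = -68912)
1/(D*192 + J) = 1/(-265*192 - 68912) = 1/(-50880 - 68912) = 1/(-119792) = -1/119792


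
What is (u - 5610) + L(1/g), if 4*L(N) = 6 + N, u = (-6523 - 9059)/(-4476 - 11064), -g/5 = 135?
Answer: -560189017/99900 ≈ -5607.5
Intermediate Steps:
g = -675 (g = -5*135 = -675)
u = 371/370 (u = -15582/(-15540) = -15582*(-1/15540) = 371/370 ≈ 1.0027)
L(N) = 3/2 + N/4 (L(N) = (6 + N)/4 = 3/2 + N/4)
(u - 5610) + L(1/g) = (371/370 - 5610) + (3/2 + (1/4)/(-675)) = -2075329/370 + (3/2 + (1/4)*(-1/675)) = -2075329/370 + (3/2 - 1/2700) = -2075329/370 + 4049/2700 = -560189017/99900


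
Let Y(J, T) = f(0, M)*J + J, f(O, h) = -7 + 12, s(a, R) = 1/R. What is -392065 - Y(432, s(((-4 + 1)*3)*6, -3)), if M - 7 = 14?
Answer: -394657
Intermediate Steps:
M = 21 (M = 7 + 14 = 21)
f(O, h) = 5
Y(J, T) = 6*J (Y(J, T) = 5*J + J = 6*J)
-392065 - Y(432, s(((-4 + 1)*3)*6, -3)) = -392065 - 6*432 = -392065 - 1*2592 = -392065 - 2592 = -394657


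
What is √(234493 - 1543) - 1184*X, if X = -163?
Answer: 192992 + 5*√9318 ≈ 1.9347e+5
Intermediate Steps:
√(234493 - 1543) - 1184*X = √(234493 - 1543) - 1184*(-163) = √232950 + 192992 = 5*√9318 + 192992 = 192992 + 5*√9318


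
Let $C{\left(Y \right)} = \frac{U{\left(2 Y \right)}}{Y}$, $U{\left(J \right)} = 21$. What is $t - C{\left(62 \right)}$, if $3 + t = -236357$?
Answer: $- \frac{14654341}{62} \approx -2.3636 \cdot 10^{5}$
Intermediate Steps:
$t = -236360$ ($t = -3 - 236357 = -236360$)
$C{\left(Y \right)} = \frac{21}{Y}$
$t - C{\left(62 \right)} = -236360 - \frac{21}{62} = - \frac{14654341}{62}$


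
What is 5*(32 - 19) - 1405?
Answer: -1340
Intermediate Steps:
5*(32 - 19) - 1405 = 5*13 - 1405 = 65 - 1405 = -1340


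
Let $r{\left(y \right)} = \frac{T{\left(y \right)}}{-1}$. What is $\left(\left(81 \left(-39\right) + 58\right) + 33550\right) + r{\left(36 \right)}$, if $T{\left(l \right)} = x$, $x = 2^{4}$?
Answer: $30433$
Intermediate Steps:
$x = 16$
$T{\left(l \right)} = 16$
$r{\left(y \right)} = -16$ ($r{\left(y \right)} = \frac{16}{-1} = 16 \left(-1\right) = -16$)
$\left(\left(81 \left(-39\right) + 58\right) + 33550\right) + r{\left(36 \right)} = \left(\left(81 \left(-39\right) + 58\right) + 33550\right) - 16 = \left(\left(-3159 + 58\right) + 33550\right) - 16 = \left(-3101 + 33550\right) - 16 = 30449 - 16 = 30433$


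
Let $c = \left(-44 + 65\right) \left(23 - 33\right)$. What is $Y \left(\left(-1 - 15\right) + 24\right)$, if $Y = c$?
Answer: $-1680$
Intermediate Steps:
$c = -210$ ($c = 21 \left(-10\right) = -210$)
$Y = -210$
$Y \left(\left(-1 - 15\right) + 24\right) = - 210 \left(\left(-1 - 15\right) + 24\right) = - 210 \left(-16 + 24\right) = \left(-210\right) 8 = -1680$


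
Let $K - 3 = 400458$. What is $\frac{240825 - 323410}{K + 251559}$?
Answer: $- \frac{16517}{130404} \approx -0.12666$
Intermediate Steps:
$K = 400461$ ($K = 3 + 400458 = 400461$)
$\frac{240825 - 323410}{K + 251559} = \frac{240825 - 323410}{400461 + 251559} = - \frac{82585}{652020} = \left(-82585\right) \frac{1}{652020} = - \frac{16517}{130404}$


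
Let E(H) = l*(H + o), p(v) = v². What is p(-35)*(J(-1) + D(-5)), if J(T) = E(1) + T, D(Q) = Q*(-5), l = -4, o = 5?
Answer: 0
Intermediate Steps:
E(H) = -20 - 4*H (E(H) = -4*(H + 5) = -4*(5 + H) = -20 - 4*H)
D(Q) = -5*Q
J(T) = -24 + T (J(T) = (-20 - 4*1) + T = (-20 - 4) + T = -24 + T)
p(-35)*(J(-1) + D(-5)) = (-35)²*((-24 - 1) - 5*(-5)) = 1225*(-25 + 25) = 1225*0 = 0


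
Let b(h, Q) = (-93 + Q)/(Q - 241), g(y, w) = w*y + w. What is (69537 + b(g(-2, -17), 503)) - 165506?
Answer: -12571734/131 ≈ -95967.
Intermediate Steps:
g(y, w) = w + w*y
b(h, Q) = (-93 + Q)/(-241 + Q)
(69537 + b(g(-2, -17), 503)) - 165506 = (69537 + (-93 + 503)/(-241 + 503)) - 165506 = (69537 + 410/262) - 165506 = (69537 + (1/262)*410) - 165506 = (69537 + 205/131) - 165506 = 9109552/131 - 165506 = -12571734/131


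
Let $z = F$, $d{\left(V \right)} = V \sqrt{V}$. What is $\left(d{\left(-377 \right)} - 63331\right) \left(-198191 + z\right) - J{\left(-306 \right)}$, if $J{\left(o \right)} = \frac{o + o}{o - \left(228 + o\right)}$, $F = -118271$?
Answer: $\frac{380795243467}{19} + 119306174 i \sqrt{377} \approx 2.0042 \cdot 10^{10} + 2.3165 \cdot 10^{9} i$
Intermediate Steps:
$d{\left(V \right)} = V^{\frac{3}{2}}$
$J{\left(o \right)} = - \frac{o}{114}$ ($J{\left(o \right)} = \frac{2 o}{-228} = 2 o \left(- \frac{1}{228}\right) = - \frac{o}{114}$)
$z = -118271$
$\left(d{\left(-377 \right)} - 63331\right) \left(-198191 + z\right) - J{\left(-306 \right)} = \left(\left(-377\right)^{\frac{3}{2}} - 63331\right) \left(-198191 - 118271\right) - \left(- \frac{1}{114}\right) \left(-306\right) = \left(- 377 i \sqrt{377} - 63331\right) \left(-316462\right) - \frac{51}{19} = \left(-63331 - 377 i \sqrt{377}\right) \left(-316462\right) - \frac{51}{19} = \left(20041854922 + 119306174 i \sqrt{377}\right) - \frac{51}{19} = \frac{380795243467}{19} + 119306174 i \sqrt{377}$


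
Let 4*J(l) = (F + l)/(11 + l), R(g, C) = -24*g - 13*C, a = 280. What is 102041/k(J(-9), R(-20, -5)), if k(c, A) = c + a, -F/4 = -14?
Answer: 816328/2287 ≈ 356.94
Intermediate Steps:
F = 56 (F = -4*(-14) = 56)
J(l) = (56 + l)/(4*(11 + l)) (J(l) = ((56 + l)/(11 + l))/4 = (56 + l)/(4*(11 + l)))
k(c, A) = 280 + c (k(c, A) = c + 280 = 280 + c)
102041/k(J(-9), R(-20, -5)) = 102041/(280 + (56 - 9)/(4*(11 - 9))) = 102041/(280 + (¼)*47/2) = 102041/(280 + (¼)*(½)*47) = 102041/(280 + 47/8) = 102041/(2287/8) = 102041*(8/2287) = 816328/2287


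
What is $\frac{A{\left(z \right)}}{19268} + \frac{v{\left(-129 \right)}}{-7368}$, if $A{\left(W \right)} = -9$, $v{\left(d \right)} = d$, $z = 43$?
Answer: $\frac{201605}{11830552} \approx 0.017041$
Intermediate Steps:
$\frac{A{\left(z \right)}}{19268} + \frac{v{\left(-129 \right)}}{-7368} = - \frac{9}{19268} - \frac{129}{-7368} = \left(-9\right) \frac{1}{19268} - - \frac{43}{2456} = - \frac{9}{19268} + \frac{43}{2456} = \frac{201605}{11830552}$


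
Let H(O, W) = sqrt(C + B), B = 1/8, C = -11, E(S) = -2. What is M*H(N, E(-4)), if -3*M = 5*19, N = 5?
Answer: -95*I*sqrt(174)/12 ≈ -104.43*I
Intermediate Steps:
B = 1/8 ≈ 0.12500
H(O, W) = I*sqrt(174)/4 (H(O, W) = sqrt(-11 + 1/8) = sqrt(-87/8) = I*sqrt(174)/4)
M = -95/3 (M = -5*19/3 = -1/3*95 = -95/3 ≈ -31.667)
M*H(N, E(-4)) = -95*I*sqrt(174)/12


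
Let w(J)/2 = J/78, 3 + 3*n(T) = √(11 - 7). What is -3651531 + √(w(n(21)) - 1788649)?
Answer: -3651531 + 109*I*√228982/39 ≈ -3.6515e+6 + 1337.4*I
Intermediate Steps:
n(T) = -⅓ (n(T) = -1 + √(11 - 7)/3 = -1 + √4/3 = -1 + (⅓)*2 = -1 + ⅔ = -⅓)
w(J) = J/39 (w(J) = 2*(J/78) = J/39)
-3651531 + √(w(n(21)) - 1788649) = -3651531 + √((1/39)*(-⅓) - 1788649) = -3651531 + √(-1/117 - 1788649) = -3651531 + √(-209271934/117) = -3651531 + 109*I*√228982/39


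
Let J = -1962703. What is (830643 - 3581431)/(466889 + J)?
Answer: 1375394/747907 ≈ 1.8390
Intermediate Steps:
(830643 - 3581431)/(466889 + J) = (830643 - 3581431)/(466889 - 1962703) = -2750788/(-1495814) = -2750788*(-1/1495814) = 1375394/747907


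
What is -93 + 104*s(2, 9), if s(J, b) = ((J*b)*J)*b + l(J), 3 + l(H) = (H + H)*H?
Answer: 34123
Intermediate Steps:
l(H) = -3 + 2*H² (l(H) = -3 + (H + H)*H = -3 + (2*H)*H = -3 + 2*H²)
s(J, b) = -3 + 2*J² + J²*b² (s(J, b) = ((J*b)*J)*b + (-3 + 2*J²) = (b*J²)*b + (-3 + 2*J²) = J²*b² + (-3 + 2*J²) = -3 + 2*J² + J²*b²)
-93 + 104*s(2, 9) = -93 + 104*(-3 + 2*2² + 2²*9²) = -93 + 104*(-3 + 2*4 + 4*81) = -93 + 104*(-3 + 8 + 324) = -93 + 104*329 = -93 + 34216 = 34123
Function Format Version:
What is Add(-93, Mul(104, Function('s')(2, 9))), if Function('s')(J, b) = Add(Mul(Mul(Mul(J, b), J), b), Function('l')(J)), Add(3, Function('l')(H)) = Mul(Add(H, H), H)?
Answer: 34123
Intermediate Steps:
Function('l')(H) = Add(-3, Mul(2, Pow(H, 2))) (Function('l')(H) = Add(-3, Mul(Add(H, H), H)) = Add(-3, Mul(Mul(2, H), H)) = Add(-3, Mul(2, Pow(H, 2))))
Function('s')(J, b) = Add(-3, Mul(2, Pow(J, 2)), Mul(Pow(J, 2), Pow(b, 2))) (Function('s')(J, b) = Add(Mul(Mul(Mul(J, b), J), b), Add(-3, Mul(2, Pow(J, 2)))) = Add(Mul(Mul(b, Pow(J, 2)), b), Add(-3, Mul(2, Pow(J, 2)))) = Add(Mul(Pow(J, 2), Pow(b, 2)), Add(-3, Mul(2, Pow(J, 2)))) = Add(-3, Mul(2, Pow(J, 2)), Mul(Pow(J, 2), Pow(b, 2))))
Add(-93, Mul(104, Function('s')(2, 9))) = Add(-93, Mul(104, Add(-3, Mul(2, Pow(2, 2)), Mul(Pow(2, 2), Pow(9, 2))))) = Add(-93, Mul(104, Add(-3, Mul(2, 4), Mul(4, 81)))) = Add(-93, Mul(104, Add(-3, 8, 324))) = Add(-93, Mul(104, 329)) = Add(-93, 34216) = 34123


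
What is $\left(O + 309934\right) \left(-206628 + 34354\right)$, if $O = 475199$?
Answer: $-135258002442$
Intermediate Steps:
$\left(O + 309934\right) \left(-206628 + 34354\right) = \left(475199 + 309934\right) \left(-206628 + 34354\right) = 785133 \left(-172274\right) = -135258002442$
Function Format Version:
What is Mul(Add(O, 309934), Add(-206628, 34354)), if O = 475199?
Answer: -135258002442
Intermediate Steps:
Mul(Add(O, 309934), Add(-206628, 34354)) = Mul(Add(475199, 309934), Add(-206628, 34354)) = Mul(785133, -172274) = -135258002442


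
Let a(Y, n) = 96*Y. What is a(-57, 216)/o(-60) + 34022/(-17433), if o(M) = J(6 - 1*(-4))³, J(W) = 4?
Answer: -3049087/34866 ≈ -87.452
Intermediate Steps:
o(M) = 64 (o(M) = 4³ = 64)
a(-57, 216)/o(-60) + 34022/(-17433) = (96*(-57))/64 + 34022/(-17433) = -5472*1/64 + 34022*(-1/17433) = -171/2 - 34022/17433 = -3049087/34866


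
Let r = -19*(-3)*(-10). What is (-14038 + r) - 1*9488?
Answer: -24096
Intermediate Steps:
r = -570 (r = 57*(-10) = -570)
(-14038 + r) - 1*9488 = (-14038 - 570) - 1*9488 = -14608 - 9488 = -24096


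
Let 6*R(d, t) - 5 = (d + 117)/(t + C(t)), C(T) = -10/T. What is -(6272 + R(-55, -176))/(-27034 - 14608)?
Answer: 582728215/3868458516 ≈ 0.15064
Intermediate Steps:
R(d, t) = 5/6 + (117 + d)/(6*(t - 10/t)) (R(d, t) = 5/6 + ((d + 117)/(t - 10/t))/6 = 5/6 + ((117 + d)/(t - 10/t))/6 = 5/6 + (117 + d)/(6*(t - 10/t)))
-(6272 + R(-55, -176))/(-27034 - 14608) = -(6272 + (-50 - 176*(117 - 55 + 5*(-176)))/(6*(-10 + (-176)**2)))/(-27034 - 14608) = -(6272 + (-50 - 176*(117 - 55 - 880))/(6*(-10 + 30976)))/(-41642) = -(6272 + (1/6)*(-50 - 176*(-818))/30966)*(-1)/41642 = -(6272 + (1/6)*(1/30966)*(-50 + 143968))*(-1)/41642 = -(6272 + (1/6)*(1/30966)*143918)*(-1)/41642 = -(6272 + 71959/92898)*(-1)/41642 = -582728215*(-1)/(92898*41642) = -1*(-582728215/3868458516) = 582728215/3868458516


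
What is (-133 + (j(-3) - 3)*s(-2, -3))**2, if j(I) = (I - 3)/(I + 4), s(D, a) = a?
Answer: 11236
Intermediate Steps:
j(I) = (-3 + I)/(4 + I)
(-133 + (j(-3) - 3)*s(-2, -3))**2 = (-133 + ((-3 - 3)/(4 - 3) - 3)*(-3))**2 = (-133 + (-6/1 - 3)*(-3))**2 = (-133 + (1*(-6) - 3)*(-3))**2 = (-133 + (-6 - 3)*(-3))**2 = (-133 - 9*(-3))**2 = (-133 + 27)**2 = (-106)**2 = 11236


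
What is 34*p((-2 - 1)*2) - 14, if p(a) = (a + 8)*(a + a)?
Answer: -830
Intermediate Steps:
p(a) = 2*a*(8 + a) (p(a) = (8 + a)*(2*a) = 2*a*(8 + a))
34*p((-2 - 1)*2) - 14 = 34*(2*((-2 - 1)*2)*(8 + (-2 - 1)*2)) - 14 = 34*(2*(-3*2)*(8 - 3*2)) - 14 = 34*(2*(-6)*(8 - 6)) - 14 = 34*(2*(-6)*2) - 14 = 34*(-24) - 14 = -816 - 14 = -830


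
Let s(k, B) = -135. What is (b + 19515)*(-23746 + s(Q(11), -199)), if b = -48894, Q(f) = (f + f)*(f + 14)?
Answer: 701599899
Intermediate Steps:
Q(f) = 2*f*(14 + f) (Q(f) = (2*f)*(14 + f) = 2*f*(14 + f))
(b + 19515)*(-23746 + s(Q(11), -199)) = (-48894 + 19515)*(-23746 - 135) = -29379*(-23881) = 701599899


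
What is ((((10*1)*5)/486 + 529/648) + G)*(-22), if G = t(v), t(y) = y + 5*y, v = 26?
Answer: -3355561/972 ≈ -3452.2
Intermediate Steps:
t(y) = 6*y
G = 156 (G = 6*26 = 156)
((((10*1)*5)/486 + 529/648) + G)*(-22) = ((((10*1)*5)/486 + 529/648) + 156)*(-22) = (((10*5)*(1/486) + 529*(1/648)) + 156)*(-22) = ((50*(1/486) + 529/648) + 156)*(-22) = ((25/243 + 529/648) + 156)*(-22) = (1787/1944 + 156)*(-22) = (305051/1944)*(-22) = -3355561/972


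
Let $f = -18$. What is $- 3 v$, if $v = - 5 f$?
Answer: $-270$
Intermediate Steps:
$v = 90$ ($v = \left(-5\right) \left(-18\right) = 90$)
$- 3 v = \left(-3\right) 90 = -270$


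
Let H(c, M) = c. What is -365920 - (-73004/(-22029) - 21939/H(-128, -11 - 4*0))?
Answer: -1032281653783/2819712 ≈ -3.6609e+5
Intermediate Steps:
-365920 - (-73004/(-22029) - 21939/H(-128, -11 - 4*0)) = -365920 - (-73004/(-22029) - 21939/(-128)) = -365920 - (-73004*(-1/22029) - 21939*(-1/128)) = -365920 - (73004/22029 + 21939/128) = -365920 - 1*492638743/2819712 = -365920 - 492638743/2819712 = -1032281653783/2819712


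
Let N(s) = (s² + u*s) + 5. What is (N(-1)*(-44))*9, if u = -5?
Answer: -4356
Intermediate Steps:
N(s) = 5 + s² - 5*s (N(s) = (s² - 5*s) + 5 = 5 + s² - 5*s)
(N(-1)*(-44))*9 = ((5 + (-1)² - 5*(-1))*(-44))*9 = ((5 + 1 + 5)*(-44))*9 = (11*(-44))*9 = -484*9 = -4356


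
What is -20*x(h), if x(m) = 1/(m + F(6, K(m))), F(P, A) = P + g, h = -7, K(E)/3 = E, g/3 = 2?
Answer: -4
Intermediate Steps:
g = 6 (g = 3*2 = 6)
K(E) = 3*E
F(P, A) = 6 + P (F(P, A) = P + 6 = 6 + P)
x(m) = 1/(12 + m) (x(m) = 1/(m + (6 + 6)) = 1/(m + 12) = 1/(12 + m))
-20*x(h) = -20/(12 - 7) = -20/5 = -20*⅕ = -4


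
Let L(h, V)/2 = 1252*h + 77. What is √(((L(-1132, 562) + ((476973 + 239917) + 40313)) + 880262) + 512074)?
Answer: I*√684835 ≈ 827.55*I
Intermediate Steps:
L(h, V) = 154 + 2504*h (L(h, V) = 2*(1252*h + 77) = 2*(77 + 1252*h) = 154 + 2504*h)
√(((L(-1132, 562) + ((476973 + 239917) + 40313)) + 880262) + 512074) = √((((154 + 2504*(-1132)) + ((476973 + 239917) + 40313)) + 880262) + 512074) = √((((154 - 2834528) + (716890 + 40313)) + 880262) + 512074) = √(((-2834374 + 757203) + 880262) + 512074) = √((-2077171 + 880262) + 512074) = √(-1196909 + 512074) = √(-684835) = I*√684835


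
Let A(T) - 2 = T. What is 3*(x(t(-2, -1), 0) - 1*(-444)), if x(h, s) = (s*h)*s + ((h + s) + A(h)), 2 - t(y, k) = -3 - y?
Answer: 1356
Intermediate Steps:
A(T) = 2 + T
t(y, k) = 5 + y (t(y, k) = 2 - (-3 - y) = 2 + (3 + y) = 5 + y)
x(h, s) = 2 + s + 2*h + h*s² (x(h, s) = (s*h)*s + ((h + s) + (2 + h)) = (h*s)*s + (2 + s + 2*h) = h*s² + (2 + s + 2*h) = 2 + s + 2*h + h*s²)
3*(x(t(-2, -1), 0) - 1*(-444)) = 3*((2 + 0 + 2*(5 - 2) + (5 - 2)*0²) - 1*(-444)) = 3*((2 + 0 + 2*3 + 3*0) + 444) = 3*((2 + 0 + 6 + 0) + 444) = 3*(8 + 444) = 3*452 = 1356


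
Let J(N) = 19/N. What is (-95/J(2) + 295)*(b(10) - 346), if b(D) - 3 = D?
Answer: -94905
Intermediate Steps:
b(D) = 3 + D
(-95/J(2) + 295)*(b(10) - 346) = (-95/(19/2) + 295)*((3 + 10) - 346) = (-95/(19*(1/2)) + 295)*(13 - 346) = (-95/19/2 + 295)*(-333) = (-95*2/19 + 295)*(-333) = (-10 + 295)*(-333) = 285*(-333) = -94905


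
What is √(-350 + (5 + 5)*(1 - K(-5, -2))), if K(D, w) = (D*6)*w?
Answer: 2*I*√235 ≈ 30.659*I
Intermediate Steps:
K(D, w) = 6*D*w (K(D, w) = (6*D)*w = 6*D*w)
√(-350 + (5 + 5)*(1 - K(-5, -2))) = √(-350 + (5 + 5)*(1 - 6*(-5)*(-2))) = √(-350 + 10*(1 - 1*60)) = √(-350 + 10*(1 - 60)) = √(-350 + 10*(-59)) = √(-350 - 590) = √(-940) = 2*I*√235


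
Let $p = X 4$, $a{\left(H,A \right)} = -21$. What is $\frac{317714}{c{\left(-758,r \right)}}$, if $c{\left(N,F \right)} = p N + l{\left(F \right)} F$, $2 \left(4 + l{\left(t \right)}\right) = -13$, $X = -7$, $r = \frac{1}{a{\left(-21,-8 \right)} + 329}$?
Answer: $\frac{27958832}{1867709} \approx 14.97$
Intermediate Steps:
$r = \frac{1}{308}$ ($r = \frac{1}{-21 + 329} = \frac{1}{308} \approx 0.0032468$)
$l{\left(t \right)} = - \frac{21}{2}$ ($l{\left(t \right)} = -4 + \frac{1}{2} \left(-13\right) = -4 - \frac{13}{2} = - \frac{21}{2}$)
$p = -28$ ($p = \left(-7\right) 4 = -28$)
$c{\left(N,F \right)} = - 28 N - \frac{21 F}{2}$
$\frac{317714}{c{\left(-758,r \right)}} = \frac{317714}{\left(-28\right) \left(-758\right) - \frac{3}{88}} = \frac{317714}{21224 - \frac{3}{88}} = \frac{317714}{\frac{1867709}{88}} = 317714 \cdot \frac{88}{1867709} = \frac{27958832}{1867709}$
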